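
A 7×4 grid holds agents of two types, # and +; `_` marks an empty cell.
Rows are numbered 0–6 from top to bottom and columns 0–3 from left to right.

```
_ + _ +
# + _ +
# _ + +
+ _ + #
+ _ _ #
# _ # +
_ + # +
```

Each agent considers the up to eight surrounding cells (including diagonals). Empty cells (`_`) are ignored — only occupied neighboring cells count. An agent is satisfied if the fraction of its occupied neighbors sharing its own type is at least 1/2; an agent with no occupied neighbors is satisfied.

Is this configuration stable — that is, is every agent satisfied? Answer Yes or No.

No

(0,1)+ 1/2 satisfied
(0,3)+ 1/1 satisfied
(1,0)# 1/3 not
(1,1)+ 2/4 satisfied
(1,3)+ 3/3 satisfied
(2,0)# 1/3 not
(2,2)+ 4/5 satisfied
(2,3)+ 3/4 satisfied
(3,0)+ 1/2 satisfied
(3,2)+ 2/4 satisfied
(3,3)# 1/4 not
(4,0)+ 1/2 satisfied
(4,3)# 2/4 satisfied
(5,0)# 0/2 not
(5,2)# 2/5 not
(5,3)+ 1/4 not
(6,1)+ 0/3 not
(6,2)# 1/4 not
(6,3)+ 1/3 not
For instance (1,0) has only 1/3 same-type neighbors, below 1/2.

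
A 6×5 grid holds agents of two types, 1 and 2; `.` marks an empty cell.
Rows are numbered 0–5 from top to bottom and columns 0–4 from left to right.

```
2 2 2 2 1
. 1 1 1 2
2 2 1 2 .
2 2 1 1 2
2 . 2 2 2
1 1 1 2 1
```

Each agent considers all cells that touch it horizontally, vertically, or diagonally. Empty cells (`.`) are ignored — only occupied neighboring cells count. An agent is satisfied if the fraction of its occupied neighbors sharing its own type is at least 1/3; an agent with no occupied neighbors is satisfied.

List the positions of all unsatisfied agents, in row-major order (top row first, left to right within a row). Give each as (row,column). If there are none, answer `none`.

Row 0: (0,0)2 1/2 ok · (0,1)2 2/4 ok · (0,2)2 2/5 ok · (0,3)2 2/5 ok · (0,4)1 1/3 ok
Row 1: (1,1)1 2/7 unhappy · (1,2)1 3/8 ok · (1,3)1 3/7 ok · (1,4)2 2/4 ok
Row 2: (2,0)2 3/4 ok · (2,1)2 3/7 ok · (2,2)1 5/8 ok · (2,3)2 2/7 unhappy
Row 3: (3,0)2 4/4 ok · (3,1)2 5/7 ok · (3,2)1 2/7 unhappy · (3,3)1 2/7 unhappy · (3,4)2 3/4 ok
Row 4: (4,0)2 2/4 ok · (4,2)2 3/7 ok · (4,3)2 4/8 ok · (4,4)2 3/5 ok
Row 5: (5,0)1 1/2 ok · (5,1)1 2/4 ok · (5,2)1 1/4 unhappy · (5,3)2 3/5 ok · (5,4)1 0/3 unhappy

(1,1), (2,3), (3,2), (3,3), (5,2), (5,4)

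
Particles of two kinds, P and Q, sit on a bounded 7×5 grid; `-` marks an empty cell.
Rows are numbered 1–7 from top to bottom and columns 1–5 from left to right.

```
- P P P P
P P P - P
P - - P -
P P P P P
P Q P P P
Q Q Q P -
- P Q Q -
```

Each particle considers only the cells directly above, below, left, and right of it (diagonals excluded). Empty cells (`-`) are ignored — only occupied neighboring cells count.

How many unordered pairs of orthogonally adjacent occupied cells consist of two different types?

9

Scan each occupied cell's neighbors to the right and below so each pair is counted once.
From row 1: 0 unlike of 6 pairs (running 0/6).
From row 2: 0 unlike of 3 pairs (running 0/9).
From row 3: 0 unlike of 2 pairs (running 0/11).
From row 4: 1 unlike of 9 pairs (running 1/20).
From row 5: 4 unlike of 8 pairs (running 5/28).
From row 6: 3 unlike of 6 pairs (running 8/34).
From row 7: 1 unlike of 2 pairs (running 9/36).
Total adjacent occupied pairs: 36; unlike-type pairs: 9.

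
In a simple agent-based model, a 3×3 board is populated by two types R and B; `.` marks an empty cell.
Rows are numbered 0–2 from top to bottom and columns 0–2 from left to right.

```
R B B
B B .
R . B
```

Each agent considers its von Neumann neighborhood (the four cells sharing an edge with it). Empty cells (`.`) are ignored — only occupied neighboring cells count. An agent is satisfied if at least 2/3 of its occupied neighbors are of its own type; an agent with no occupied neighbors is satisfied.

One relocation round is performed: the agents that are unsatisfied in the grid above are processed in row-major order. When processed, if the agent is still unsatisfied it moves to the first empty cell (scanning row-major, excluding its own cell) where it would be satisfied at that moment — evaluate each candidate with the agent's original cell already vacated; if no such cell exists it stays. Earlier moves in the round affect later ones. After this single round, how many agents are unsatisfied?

Initially unsatisfied (in order): (0,0), (1,0), (2,0).
  (0,0): no empty cell satisfies it; stays.
  (1,0) → (1,2).
  (2,0): now satisfied by earlier moves; stays.
Resulting grid:
R B B
. B B
R . B
Unsatisfied now: (0,0).

1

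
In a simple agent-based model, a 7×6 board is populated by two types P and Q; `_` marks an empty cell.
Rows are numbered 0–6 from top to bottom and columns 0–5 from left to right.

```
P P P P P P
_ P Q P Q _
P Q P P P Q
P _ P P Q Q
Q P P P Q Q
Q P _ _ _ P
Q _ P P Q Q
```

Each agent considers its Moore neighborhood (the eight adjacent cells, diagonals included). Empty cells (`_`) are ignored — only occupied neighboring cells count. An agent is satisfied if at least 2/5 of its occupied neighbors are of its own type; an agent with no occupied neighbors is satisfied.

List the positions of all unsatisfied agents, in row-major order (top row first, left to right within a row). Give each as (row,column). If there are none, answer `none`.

(1,2), (1,4), (2,1), (4,0), (5,5), (6,4)

(0,0)P 2/2 satisfied
(0,1)P 3/4 satisfied
(0,2)P 4/5 satisfied
(0,3)P 3/5 satisfied
(0,4)P 3/4 satisfied
(0,5)P 1/2 satisfied
(1,1)P 5/7 satisfied
(1,2)Q 1/8 not
(1,3)P 6/8 satisfied
(1,4)Q 1/7 not
(2,0)P 2/3 satisfied
(2,1)Q 1/6 not
(2,2)P 5/7 satisfied
(2,3)P 5/8 satisfied
(2,4)P 3/7 satisfied
(2,5)Q 3/4 satisfied
(3,0)P 2/4 satisfied
(3,2)P 6/7 satisfied
(3,3)P 6/8 satisfied
(3,4)Q 4/8 satisfied
(3,5)Q 4/5 satisfied
(4,0)Q 1/4 not
(4,1)P 4/6 satisfied
(4,2)P 5/5 satisfied
(4,3)P 3/5 satisfied
(4,4)Q 3/6 satisfied
(4,5)Q 3/4 satisfied
(5,0)Q 2/4 satisfied
(5,1)P 3/6 satisfied
(5,5)P 0/4 not
(6,0)Q 1/2 satisfied
(6,2)P 2/2 satisfied
(6,3)P 1/2 satisfied
(6,4)Q 1/3 not
(6,5)Q 1/2 satisfied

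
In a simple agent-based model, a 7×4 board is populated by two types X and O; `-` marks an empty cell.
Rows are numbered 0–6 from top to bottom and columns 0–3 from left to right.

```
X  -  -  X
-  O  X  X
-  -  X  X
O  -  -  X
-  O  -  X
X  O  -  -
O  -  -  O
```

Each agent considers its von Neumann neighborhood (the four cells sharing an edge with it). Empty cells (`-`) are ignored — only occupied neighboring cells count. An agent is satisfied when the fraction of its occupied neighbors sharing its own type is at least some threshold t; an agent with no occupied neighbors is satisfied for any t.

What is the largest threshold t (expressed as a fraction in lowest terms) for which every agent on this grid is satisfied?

Row 0: (0,0)X — no occupied neighbors · (0,3)X 1/1
Row 1: (1,1)O 0/1 · (1,2)X 2/3 · (1,3)X 3/3
Row 2: (2,2)X 2/2 · (2,3)X 3/3
Row 3: (3,0)O — no occupied neighbors · (3,3)X 2/2
Row 4: (4,1)O 1/1 · (4,3)X 1/1
Row 5: (5,0)X 0/2 · (5,1)O 1/2
Row 6: (6,0)O 0/1 · (6,3)O — no occupied neighbors
The smallest same-type fraction is 0/1 at (1,1), which reduces to 0/1. Any threshold above that leaves this agent unsatisfied.

0/1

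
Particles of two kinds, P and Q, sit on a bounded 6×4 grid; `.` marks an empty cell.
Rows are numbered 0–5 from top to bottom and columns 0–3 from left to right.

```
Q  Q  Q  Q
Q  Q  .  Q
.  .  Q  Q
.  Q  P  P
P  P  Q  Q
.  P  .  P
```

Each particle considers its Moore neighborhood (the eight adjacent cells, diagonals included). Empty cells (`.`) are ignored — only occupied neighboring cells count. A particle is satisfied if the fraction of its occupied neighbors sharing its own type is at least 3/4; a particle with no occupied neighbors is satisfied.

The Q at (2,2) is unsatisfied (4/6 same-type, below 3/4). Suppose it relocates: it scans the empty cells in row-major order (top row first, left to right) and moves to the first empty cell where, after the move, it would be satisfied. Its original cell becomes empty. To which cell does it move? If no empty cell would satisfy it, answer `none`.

Vacating (2,2). Empty cells in order:
  (1,2): 6/6 same-type → satisfied — stop here.

(1,2)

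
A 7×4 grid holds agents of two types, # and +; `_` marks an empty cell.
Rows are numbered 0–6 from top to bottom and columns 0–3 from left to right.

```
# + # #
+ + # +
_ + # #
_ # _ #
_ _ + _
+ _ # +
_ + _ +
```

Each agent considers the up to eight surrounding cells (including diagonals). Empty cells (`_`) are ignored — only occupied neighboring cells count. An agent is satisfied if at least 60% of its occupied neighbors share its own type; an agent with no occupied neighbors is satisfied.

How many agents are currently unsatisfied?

13

(0,0)# 0/3 not
(0,1)+ 2/5 not
(0,2)# 2/5 not
(0,3)# 2/3 satisfied
(1,0)+ 3/4 satisfied
(1,1)+ 3/7 not
(1,2)# 4/8 not
(1,3)+ 0/5 not
(2,1)+ 2/5 not
(2,2)# 4/7 not
(2,3)# 3/4 satisfied
(3,1)# 1/3 not
(3,3)# 2/3 satisfied
(4,2)+ 1/4 not
(5,0)+ 1/1 satisfied
(5,2)# 0/4 not
(5,3)+ 2/3 satisfied
(6,1)+ 1/2 not
(6,3)+ 1/2 not
Unsatisfied: (0,0), (0,1), (0,2), (1,1), (1,2), (1,3), (2,1), (2,2), (3,1), (4,2), (5,2), (6,1), (6,3) — 13 in total.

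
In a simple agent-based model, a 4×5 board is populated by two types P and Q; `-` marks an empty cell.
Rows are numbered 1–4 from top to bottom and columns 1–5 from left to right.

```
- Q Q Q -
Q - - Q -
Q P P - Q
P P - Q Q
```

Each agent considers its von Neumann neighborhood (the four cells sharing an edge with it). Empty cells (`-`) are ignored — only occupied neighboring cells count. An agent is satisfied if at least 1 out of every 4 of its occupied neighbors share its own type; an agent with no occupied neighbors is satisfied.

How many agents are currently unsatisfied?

(1,2)Q 1/1 satisfied
(1,3)Q 2/2 satisfied
(1,4)Q 2/2 satisfied
(2,1)Q 1/1 satisfied
(2,4)Q 1/1 satisfied
(3,1)Q 1/3 satisfied
(3,2)P 2/3 satisfied
(3,3)P 1/1 satisfied
(3,5)Q 1/1 satisfied
(4,1)P 1/2 satisfied
(4,2)P 2/2 satisfied
(4,4)Q 1/1 satisfied
(4,5)Q 2/2 satisfied
Every one meets the threshold.

0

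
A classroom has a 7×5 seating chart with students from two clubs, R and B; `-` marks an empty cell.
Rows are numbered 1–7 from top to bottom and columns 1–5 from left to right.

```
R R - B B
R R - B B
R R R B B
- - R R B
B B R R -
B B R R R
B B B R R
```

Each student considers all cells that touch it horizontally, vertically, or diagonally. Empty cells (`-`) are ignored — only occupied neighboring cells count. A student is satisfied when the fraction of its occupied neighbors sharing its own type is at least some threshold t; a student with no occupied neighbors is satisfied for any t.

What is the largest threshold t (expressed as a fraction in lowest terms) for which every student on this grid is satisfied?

2/5

Row 1: (1,1)R 3/3 · (1,2)R 3/3 · (1,4)B 3/3 · (1,5)B 3/3
Row 2: (2,1)R 5/5 · (2,2)R 6/6 · (2,4)B 5/6 · (2,5)B 5/5
Row 3: (3,1)R 3/3 · (3,2)R 5/5 · (3,3)R 4/6 · (3,4)B 4/7 · (3,5)B 4/5
Row 4: (4,3)R 5/7 · (4,4)R 4/7 · (4,5)B 2/4
Row 5: (5,1)B 3/3 · (5,2)B 3/6 · (5,3)R 5/7 · (5,4)R 6/7
Row 6: (6,1)B 5/5 · (6,2)B 6/8 · (6,3)R 4/8 · (6,4)R 6/7 · (6,5)R 4/4
Row 7: (7,1)B 3/3 · (7,2)B 4/5 · (7,3)B 2/5 · (7,4)R 4/5 · (7,5)R 3/3
The smallest same-type fraction is 2/5 at (7,3), which reduces to 2/5. Any threshold above that leaves this student unsatisfied.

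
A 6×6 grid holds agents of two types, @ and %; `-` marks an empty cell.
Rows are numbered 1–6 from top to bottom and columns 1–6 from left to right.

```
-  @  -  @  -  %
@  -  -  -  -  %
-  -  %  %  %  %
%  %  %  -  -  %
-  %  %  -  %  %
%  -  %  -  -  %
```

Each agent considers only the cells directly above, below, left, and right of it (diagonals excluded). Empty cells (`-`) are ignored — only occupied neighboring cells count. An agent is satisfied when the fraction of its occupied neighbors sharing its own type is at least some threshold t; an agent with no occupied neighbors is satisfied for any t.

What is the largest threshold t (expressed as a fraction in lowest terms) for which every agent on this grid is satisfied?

Row 1: (1,2)@ — no occupied neighbors · (1,4)@ — no occupied neighbors · (1,6)% 1/1
Row 2: (2,1)@ — no occupied neighbors · (2,6)% 2/2
Row 3: (3,3)% 2/2 · (3,4)% 2/2 · (3,5)% 2/2 · (3,6)% 3/3
Row 4: (4,1)% 1/1 · (4,2)% 3/3 · (4,3)% 3/3 · (4,6)% 2/2
Row 5: (5,2)% 2/2 · (5,3)% 3/3 · (5,5)% 1/1 · (5,6)% 3/3
Row 6: (6,1)% — no occupied neighbors · (6,3)% 1/1 · (6,6)% 1/1
The smallest same-type fraction is 1/1 at (1,6), which reduces to 1/1. Any threshold above that leaves this agent unsatisfied.

1/1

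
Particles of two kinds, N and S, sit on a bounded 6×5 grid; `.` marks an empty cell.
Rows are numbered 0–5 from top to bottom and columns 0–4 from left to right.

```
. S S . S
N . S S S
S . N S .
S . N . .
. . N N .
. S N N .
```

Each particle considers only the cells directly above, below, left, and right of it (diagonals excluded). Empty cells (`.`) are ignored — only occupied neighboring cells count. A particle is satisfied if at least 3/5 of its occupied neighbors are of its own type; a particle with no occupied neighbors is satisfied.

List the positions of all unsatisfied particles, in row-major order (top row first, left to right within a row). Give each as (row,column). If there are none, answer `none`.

(0,1)S 1/1 satisfied
(0,2)S 2/2 satisfied
(0,4)S 1/1 satisfied
(1,0)N 0/1 not
(1,2)S 2/3 satisfied
(1,3)S 3/3 satisfied
(1,4)S 2/2 satisfied
(2,0)S 1/2 not
(2,2)N 1/3 not
(2,3)S 1/2 not
(3,0)S 1/1 satisfied
(3,2)N 2/2 satisfied
(4,2)N 3/3 satisfied
(4,3)N 2/2 satisfied
(5,1)S 0/1 not
(5,2)N 2/3 satisfied
(5,3)N 2/2 satisfied

(1,0), (2,0), (2,2), (2,3), (5,1)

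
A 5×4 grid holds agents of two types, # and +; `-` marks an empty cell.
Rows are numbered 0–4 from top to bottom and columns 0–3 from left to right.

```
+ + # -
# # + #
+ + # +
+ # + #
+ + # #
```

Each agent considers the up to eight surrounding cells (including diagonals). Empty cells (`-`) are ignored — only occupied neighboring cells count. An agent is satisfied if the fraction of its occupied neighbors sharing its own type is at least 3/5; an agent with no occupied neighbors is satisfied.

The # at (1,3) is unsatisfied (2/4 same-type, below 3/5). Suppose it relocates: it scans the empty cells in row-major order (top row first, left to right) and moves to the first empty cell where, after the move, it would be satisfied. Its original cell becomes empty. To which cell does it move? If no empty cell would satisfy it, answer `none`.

Vacating (1,3). Empty cells in order:
  (0,3): 1/2 same-type → still unsatisfied.

none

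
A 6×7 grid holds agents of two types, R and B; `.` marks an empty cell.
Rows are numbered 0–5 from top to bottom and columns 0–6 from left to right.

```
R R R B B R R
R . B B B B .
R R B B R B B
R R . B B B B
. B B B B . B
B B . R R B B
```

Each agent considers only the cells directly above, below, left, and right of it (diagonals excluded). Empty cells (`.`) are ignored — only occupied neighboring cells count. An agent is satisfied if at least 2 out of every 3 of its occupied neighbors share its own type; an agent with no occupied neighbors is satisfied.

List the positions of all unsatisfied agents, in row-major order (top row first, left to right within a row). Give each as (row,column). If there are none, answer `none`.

Row 0: (0,0)R 2/2 ✓ · (0,1)R 2/2 ✓ · (0,2)R 1/3 ✗ · (0,3)B 2/3 ✓ · (0,4)B 2/3 ✓ · (0,5)R 1/3 ✗ · (0,6)R 1/1 ✓
Row 1: (1,0)R 2/2 ✓ · (1,2)B 2/3 ✓ · (1,3)B 4/4 ✓ · (1,4)B 3/4 ✓ · (1,5)B 2/3 ✓
Row 2: (2,0)R 3/3 ✓ · (2,1)R 2/3 ✓ · (2,2)B 2/3 ✓ · (2,3)B 3/4 ✓ · (2,4)R 0/4 ✗ · (2,5)B 3/4 ✓ · (2,6)B 2/2 ✓
Row 3: (3,0)R 2/2 ✓ · (3,1)R 2/3 ✓ · (3,3)B 3/3 ✓ · (3,4)B 3/4 ✓ · (3,5)B 3/3 ✓ · (3,6)B 3/3 ✓
Row 4: (4,1)B 2/3 ✓ · (4,2)B 2/2 ✓ · (4,3)B 3/4 ✓ · (4,4)B 2/3 ✓ · (4,6)B 2/2 ✓
Row 5: (5,0)B 1/1 ✓ · (5,1)B 2/2 ✓ · (5,3)R 1/2 ✗ · (5,4)R 1/3 ✗ · (5,5)B 1/2 ✗ · (5,6)B 2/2 ✓

(0,2), (0,5), (2,4), (5,3), (5,4), (5,5)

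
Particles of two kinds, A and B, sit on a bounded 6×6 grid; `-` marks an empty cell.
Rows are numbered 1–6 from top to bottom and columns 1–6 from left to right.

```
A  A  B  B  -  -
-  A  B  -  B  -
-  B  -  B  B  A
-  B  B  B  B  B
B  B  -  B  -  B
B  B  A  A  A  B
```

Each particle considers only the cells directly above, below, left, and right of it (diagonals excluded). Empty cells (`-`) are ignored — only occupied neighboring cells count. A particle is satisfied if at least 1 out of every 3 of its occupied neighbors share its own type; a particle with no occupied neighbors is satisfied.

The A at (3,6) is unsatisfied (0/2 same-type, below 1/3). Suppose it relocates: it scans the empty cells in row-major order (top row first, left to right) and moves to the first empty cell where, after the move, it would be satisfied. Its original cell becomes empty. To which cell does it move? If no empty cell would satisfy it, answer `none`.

Vacating (3,6). Empty cells in order:
  (1,5): 0/2 same-type → still unsatisfied.
  (1,6): 0/0 same-type → satisfied — stop here.

(1,6)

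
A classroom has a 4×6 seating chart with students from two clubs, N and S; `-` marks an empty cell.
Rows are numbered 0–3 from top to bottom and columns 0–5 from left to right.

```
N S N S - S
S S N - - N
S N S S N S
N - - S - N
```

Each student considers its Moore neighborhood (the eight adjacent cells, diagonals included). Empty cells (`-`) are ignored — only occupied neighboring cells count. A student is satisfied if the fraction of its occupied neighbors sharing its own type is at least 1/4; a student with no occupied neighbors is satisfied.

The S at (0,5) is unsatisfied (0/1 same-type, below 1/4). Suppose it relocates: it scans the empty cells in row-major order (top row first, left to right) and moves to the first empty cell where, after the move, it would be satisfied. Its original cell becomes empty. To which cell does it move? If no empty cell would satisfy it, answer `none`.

(0,4)

Vacating (0,5). Empty cells in order:
  (0,4): 1/2 same-type → satisfied — stop here.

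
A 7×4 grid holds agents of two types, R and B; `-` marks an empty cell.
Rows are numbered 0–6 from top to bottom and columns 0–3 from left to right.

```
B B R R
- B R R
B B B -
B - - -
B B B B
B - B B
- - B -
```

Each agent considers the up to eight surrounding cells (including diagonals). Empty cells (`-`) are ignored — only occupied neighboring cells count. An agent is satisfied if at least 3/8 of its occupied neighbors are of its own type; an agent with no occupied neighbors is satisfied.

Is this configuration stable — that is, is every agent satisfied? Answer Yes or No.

Yes

Row 0: (0,0)B 2/2 satisfied · (0,1)B 2/4 satisfied · (0,2)R 3/5 satisfied · (0,3)R 3/3 satisfied
Row 1: (1,1)B 5/7 satisfied · (1,2)R 3/7 satisfied · (1,3)R 3/4 satisfied
Row 2: (2,0)B 3/3 satisfied · (2,1)B 4/5 satisfied · (2,2)B 2/4 satisfied
Row 3: (3,0)B 4/4 satisfied
Row 4: (4,0)B 3/3 satisfied · (4,1)B 5/5 satisfied · (4,2)B 4/4 satisfied · (4,3)B 3/3 satisfied
Row 5: (5,0)B 2/2 satisfied · (5,2)B 5/5 satisfied · (5,3)B 4/4 satisfied
Row 6: (6,2)B 2/2 satisfied
All meet the threshold, so the configuration is stable.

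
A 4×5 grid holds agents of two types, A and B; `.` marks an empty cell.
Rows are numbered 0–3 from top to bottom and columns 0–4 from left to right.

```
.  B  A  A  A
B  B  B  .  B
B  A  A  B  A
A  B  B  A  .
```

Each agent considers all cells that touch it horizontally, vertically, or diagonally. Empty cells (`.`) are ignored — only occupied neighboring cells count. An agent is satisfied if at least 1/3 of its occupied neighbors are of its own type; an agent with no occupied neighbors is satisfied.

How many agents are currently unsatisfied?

4

Row 0: (0,1)B 3/4 ok · (0,2)A 1/4 unhappy · (0,3)A 2/4 ok · (0,4)A 1/2 ok
Row 1: (1,0)B 3/4 ok · (1,1)B 4/7 ok · (1,2)B 3/7 ok · (1,4)B 1/4 unhappy
Row 2: (2,0)B 3/5 ok · (2,1)A 2/8 unhappy · (2,2)A 2/7 unhappy · (2,3)B 3/6 ok · (2,4)A 1/3 ok
Row 3: (3,0)A 1/3 ok · (3,1)B 2/5 ok · (3,2)B 2/5 ok · (3,3)A 2/4 ok
Unsatisfied: (0,2), (1,4), (2,1), (2,2) — 4 in total.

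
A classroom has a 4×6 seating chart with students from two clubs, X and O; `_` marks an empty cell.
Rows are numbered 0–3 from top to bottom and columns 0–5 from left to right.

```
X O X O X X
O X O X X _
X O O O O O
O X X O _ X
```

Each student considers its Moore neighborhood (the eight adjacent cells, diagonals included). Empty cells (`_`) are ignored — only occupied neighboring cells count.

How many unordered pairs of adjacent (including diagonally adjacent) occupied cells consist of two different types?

32

Scan each occupied cell's neighbors to the right and below (and the two forward diagonals) so each pair is counted once.
From row 0: 9 unlike of 19 pairs (running 9/19).
From row 1: 12 unlike of 18 pairs (running 21/37).
From row 2: 9 unlike of 18 pairs (running 30/55).
From row 3: 2 unlike of 3 pairs (running 32/58).
Total adjacent occupied pairs: 58; unlike-type pairs: 32.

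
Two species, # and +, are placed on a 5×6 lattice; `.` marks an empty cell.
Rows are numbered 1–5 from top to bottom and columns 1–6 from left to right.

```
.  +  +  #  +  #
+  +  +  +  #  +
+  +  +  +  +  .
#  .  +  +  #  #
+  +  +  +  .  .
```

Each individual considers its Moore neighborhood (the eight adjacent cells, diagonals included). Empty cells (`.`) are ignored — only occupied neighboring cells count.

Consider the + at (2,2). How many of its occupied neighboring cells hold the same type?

Occupied neighbors of (2,2): (1,2)=+, (1,3)=+, (2,1)=+, (2,3)=+, (3,1)=+, (3,2)=+, (3,3)=+.
Same type (+): 7 of 7.

7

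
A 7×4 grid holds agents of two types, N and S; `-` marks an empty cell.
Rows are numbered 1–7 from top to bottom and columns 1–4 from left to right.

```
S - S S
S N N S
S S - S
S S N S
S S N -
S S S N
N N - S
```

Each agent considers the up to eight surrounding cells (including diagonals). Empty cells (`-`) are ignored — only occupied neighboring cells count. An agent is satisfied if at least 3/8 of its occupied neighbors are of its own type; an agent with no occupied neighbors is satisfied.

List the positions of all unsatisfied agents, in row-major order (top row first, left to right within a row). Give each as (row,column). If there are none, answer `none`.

(2,2), (2,3), (4,3), (4,4), (5,3), (6,4), (7,1), (7,2)

(1,1)S 1/2 ✓
(1,3)S 2/4 ✓
(1,4)S 2/3 ✓
(2,1)S 3/4 ✓
(2,2)N 1/6 ✗
(2,3)N 1/6 ✗
(2,4)S 3/4 ✓
(3,1)S 4/5 ✓
(3,2)S 4/7 ✓
(3,4)S 2/4 ✓
(4,1)S 5/5 ✓
(4,2)S 5/7 ✓
(4,3)N 1/6 ✗
(4,4)S 1/3 ✗
(5,1)S 5/5 ✓
(5,2)S 6/8 ✓
(5,3)N 2/7 ✗
(6,1)S 3/5 ✓
(6,2)S 4/7 ✓
(6,3)S 3/6 ✓
(6,4)N 1/3 ✗
(7,1)N 1/3 ✗
(7,2)N 1/4 ✗
(7,4)S 1/2 ✓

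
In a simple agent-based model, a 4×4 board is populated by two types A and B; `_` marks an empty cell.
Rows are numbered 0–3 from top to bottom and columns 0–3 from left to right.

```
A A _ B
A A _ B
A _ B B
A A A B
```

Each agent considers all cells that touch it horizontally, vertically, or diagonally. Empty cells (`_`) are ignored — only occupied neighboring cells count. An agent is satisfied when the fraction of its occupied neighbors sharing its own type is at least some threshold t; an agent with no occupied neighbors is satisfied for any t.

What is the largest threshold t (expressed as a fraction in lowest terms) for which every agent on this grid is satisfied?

1/4

Row 0: (0,0)A 3/3 · (0,1)A 3/3 · (0,3)B 1/1
Row 1: (1,0)A 4/4 · (1,1)A 4/5 · (1,3)B 3/3
Row 2: (2,0)A 4/4 · (2,2)B 3/6 · (2,3)B 3/4
Row 3: (3,0)A 2/2 · (3,1)A 3/4 · (3,2)A 1/4 · (3,3)B 2/3
The smallest same-type fraction is 1/4 at (3,2), which reduces to 1/4. Any threshold above that leaves this agent unsatisfied.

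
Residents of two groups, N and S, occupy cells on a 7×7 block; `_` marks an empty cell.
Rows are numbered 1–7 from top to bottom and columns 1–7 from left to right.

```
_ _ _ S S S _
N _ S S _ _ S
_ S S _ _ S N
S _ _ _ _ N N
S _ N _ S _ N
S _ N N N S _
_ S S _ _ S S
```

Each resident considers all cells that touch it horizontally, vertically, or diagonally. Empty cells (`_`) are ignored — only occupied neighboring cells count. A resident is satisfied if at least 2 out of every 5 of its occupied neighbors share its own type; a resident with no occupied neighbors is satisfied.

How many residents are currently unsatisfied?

5

(1,4)S 3/3 ok
(1,5)S 3/3 ok
(1,6)S 2/2 ok
(2,1)N 0/1 unhappy
(2,3)S 4/4 ok
(2,4)S 4/4 ok
(2,7)S 2/3 ok
(3,2)S 3/4 ok
(3,3)S 3/3 ok
(3,6)S 1/4 unhappy
(3,7)N 2/4 ok
(4,1)S 2/2 ok
(4,6)N 3/5 ok
(4,7)N 3/4 ok
(5,1)S 2/2 ok
(5,3)N 2/2 ok
(5,5)S 1/4 unhappy
(5,7)N 2/3 ok
(6,1)S 2/2 ok
(6,3)N 2/4 ok
(6,4)N 3/5 ok
(6,5)N 1/4 unhappy
(6,6)S 3/5 ok
(7,2)S 2/3 ok
(7,3)S 1/3 unhappy
(7,6)S 2/3 ok
(7,7)S 2/2 ok
Unsatisfied: (2,1), (3,6), (5,5), (6,5), (7,3) — 5 in total.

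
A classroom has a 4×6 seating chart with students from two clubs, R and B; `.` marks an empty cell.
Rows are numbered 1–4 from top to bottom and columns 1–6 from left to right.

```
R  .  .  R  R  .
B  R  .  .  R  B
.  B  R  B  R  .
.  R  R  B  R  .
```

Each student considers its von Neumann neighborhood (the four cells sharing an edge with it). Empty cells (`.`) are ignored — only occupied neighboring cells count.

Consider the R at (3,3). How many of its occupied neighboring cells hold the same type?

Occupied neighbors of (3,3): (4,3)=R, (3,2)=B, (3,4)=B.
Same type (R): 1 of 3.

1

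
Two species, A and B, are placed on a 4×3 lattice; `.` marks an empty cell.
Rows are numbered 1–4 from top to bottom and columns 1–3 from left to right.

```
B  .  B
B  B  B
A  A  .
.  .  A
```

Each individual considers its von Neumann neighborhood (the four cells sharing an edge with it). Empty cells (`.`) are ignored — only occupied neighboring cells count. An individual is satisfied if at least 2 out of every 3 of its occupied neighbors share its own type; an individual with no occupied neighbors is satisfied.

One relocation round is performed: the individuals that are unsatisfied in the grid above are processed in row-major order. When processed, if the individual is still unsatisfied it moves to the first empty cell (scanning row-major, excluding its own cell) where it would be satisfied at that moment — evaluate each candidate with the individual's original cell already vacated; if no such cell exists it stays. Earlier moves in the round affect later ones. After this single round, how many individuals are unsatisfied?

1

Initially unsatisfied (in order): (3,1), (3,2).
  (3,1) → (3,3).
  (3,2) → (4,1).
Resulting grid:
B . B
B B B
. . A
A . A
Unsatisfied now: (3,3).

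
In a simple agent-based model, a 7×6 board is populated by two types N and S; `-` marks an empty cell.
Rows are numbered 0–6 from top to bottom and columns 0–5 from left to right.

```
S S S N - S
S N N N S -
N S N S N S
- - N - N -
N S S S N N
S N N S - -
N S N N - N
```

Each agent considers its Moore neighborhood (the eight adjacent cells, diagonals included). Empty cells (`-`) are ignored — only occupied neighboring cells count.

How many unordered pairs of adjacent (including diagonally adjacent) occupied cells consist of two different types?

Scan each occupied cell's neighbors to the right and below (and the two forward diagonals) so each pair is counted once.
From row 0: 8 unlike of 15 pairs (running 8/15).
From row 1: 8 unlike of 18 pairs (running 16/33).
From row 2: 9 unlike of 11 pairs (running 25/44).
From row 3: 4 unlike of 6 pairs (running 29/50).
From row 4: 9 unlike of 16 pairs (running 38/66).
From row 5: 7 unlike of 13 pairs (running 45/79).
From row 6: 2 unlike of 3 pairs (running 47/82).
Total adjacent occupied pairs: 82; unlike-type pairs: 47.

47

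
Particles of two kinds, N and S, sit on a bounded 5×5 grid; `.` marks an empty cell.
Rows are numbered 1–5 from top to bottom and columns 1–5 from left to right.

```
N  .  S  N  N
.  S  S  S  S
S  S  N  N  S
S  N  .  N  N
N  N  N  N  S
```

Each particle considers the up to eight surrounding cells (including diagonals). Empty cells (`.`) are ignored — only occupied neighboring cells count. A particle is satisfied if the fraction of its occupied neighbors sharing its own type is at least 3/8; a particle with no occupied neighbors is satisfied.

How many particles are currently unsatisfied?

(1,1)N 0/1 ✗
(1,3)S 3/4 ✓
(1,4)N 1/5 ✗
(1,5)N 1/3 ✗
(2,2)S 4/6 ✓
(2,3)S 4/7 ✓
(2,4)S 4/8 ✓
(2,5)S 2/5 ✓
(3,1)S 3/4 ✓
(3,2)S 4/6 ✓
(3,3)N 3/7 ✓
(3,4)N 3/7 ✓
(3,5)S 2/5 ✓
(4,1)S 2/5 ✓
(4,2)N 4/7 ✓
(4,4)N 5/7 ✓
(4,5)N 3/5 ✓
(5,1)N 2/3 ✓
(5,2)N 3/4 ✓
(5,3)N 4/4 ✓
(5,4)N 3/4 ✓
(5,5)S 0/3 ✗
Unsatisfied: (1,1), (1,4), (1,5), (5,5) — 4 in total.

4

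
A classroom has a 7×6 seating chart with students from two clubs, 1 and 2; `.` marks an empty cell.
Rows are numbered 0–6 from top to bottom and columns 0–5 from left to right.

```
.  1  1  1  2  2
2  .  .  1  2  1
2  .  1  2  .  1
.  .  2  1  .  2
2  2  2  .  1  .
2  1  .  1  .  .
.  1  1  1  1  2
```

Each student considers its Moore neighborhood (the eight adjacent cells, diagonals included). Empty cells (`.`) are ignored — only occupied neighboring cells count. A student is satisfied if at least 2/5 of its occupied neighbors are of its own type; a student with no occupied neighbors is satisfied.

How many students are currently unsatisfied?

5

Row 0: (0,1)1 1/2 ok · (0,2)1 3/3 ok · (0,3)1 2/4 ok · (0,4)2 2/5 ok · (0,5)2 2/3 ok
Row 1: (1,0)2 1/2 ok · (1,3)1 3/6 ok · (1,4)2 3/7 ok · (1,5)1 1/4 unhappy
Row 2: (2,0)2 1/1 ok · (2,2)1 2/4 ok · (2,3)2 2/5 ok · (2,5)1 1/3 unhappy
Row 3: (3,2)2 3/5 ok · (3,3)1 2/5 ok · (3,5)2 0/2 unhappy
Row 4: (4,0)2 2/3 ok · (4,1)2 4/5 ok · (4,2)2 2/5 ok · (4,4)1 2/3 ok
Row 5: (5,0)2 2/4 ok · (5,1)1 2/6 unhappy · (5,3)1 4/5 ok
Row 6: (6,1)1 2/3 ok · (6,2)1 4/4 ok · (6,3)1 3/3 ok · (6,4)1 2/3 ok · (6,5)2 0/1 unhappy
Unsatisfied: (1,5), (2,5), (3,5), (5,1), (6,5) — 5 in total.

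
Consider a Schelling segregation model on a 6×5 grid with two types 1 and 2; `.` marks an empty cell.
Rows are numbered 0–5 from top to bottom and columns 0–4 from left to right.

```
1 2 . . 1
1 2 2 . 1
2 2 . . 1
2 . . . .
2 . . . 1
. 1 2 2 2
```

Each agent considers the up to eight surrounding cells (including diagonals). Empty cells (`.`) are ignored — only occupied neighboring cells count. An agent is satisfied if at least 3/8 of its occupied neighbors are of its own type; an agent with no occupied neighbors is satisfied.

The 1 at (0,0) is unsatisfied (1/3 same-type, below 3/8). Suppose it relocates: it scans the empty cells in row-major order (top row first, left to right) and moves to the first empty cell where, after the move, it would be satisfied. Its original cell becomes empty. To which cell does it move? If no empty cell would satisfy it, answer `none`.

Vacating (0,0). Empty cells in order:
  (0,2): 0/3 same-type → still unsatisfied.
  (0,3): 2/3 same-type → satisfied — stop here.

(0,3)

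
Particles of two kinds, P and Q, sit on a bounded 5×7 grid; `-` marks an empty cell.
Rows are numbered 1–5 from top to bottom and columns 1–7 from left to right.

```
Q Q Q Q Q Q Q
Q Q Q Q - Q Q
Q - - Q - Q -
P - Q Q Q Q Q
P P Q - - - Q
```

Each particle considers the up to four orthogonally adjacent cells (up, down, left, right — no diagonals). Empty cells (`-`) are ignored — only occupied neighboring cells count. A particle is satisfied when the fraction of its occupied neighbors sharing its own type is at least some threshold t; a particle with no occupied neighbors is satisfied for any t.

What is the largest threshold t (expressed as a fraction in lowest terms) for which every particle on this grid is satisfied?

1/2

(1,1)Q 2/2
(1,2)Q 3/3
(1,3)Q 3/3
(1,4)Q 3/3
(1,5)Q 2/2
(1,6)Q 3/3
(1,7)Q 2/2
(2,1)Q 3/3
(2,2)Q 3/3
(2,3)Q 3/3
(2,4)Q 3/3
(2,6)Q 3/3
(2,7)Q 2/2
(3,1)Q 1/2
(3,4)Q 2/2
(3,6)Q 2/2
(4,1)P 1/2
(4,3)Q 2/2
(4,4)Q 3/3
(4,5)Q 2/2
(4,6)Q 3/3
(4,7)Q 2/2
(5,1)P 2/2
(5,2)P 1/2
(5,3)Q 1/2
(5,7)Q 1/1
The smallest same-type fraction is 1/2 at (3,1), which reduces to 1/2. Any threshold above that leaves this particle unsatisfied.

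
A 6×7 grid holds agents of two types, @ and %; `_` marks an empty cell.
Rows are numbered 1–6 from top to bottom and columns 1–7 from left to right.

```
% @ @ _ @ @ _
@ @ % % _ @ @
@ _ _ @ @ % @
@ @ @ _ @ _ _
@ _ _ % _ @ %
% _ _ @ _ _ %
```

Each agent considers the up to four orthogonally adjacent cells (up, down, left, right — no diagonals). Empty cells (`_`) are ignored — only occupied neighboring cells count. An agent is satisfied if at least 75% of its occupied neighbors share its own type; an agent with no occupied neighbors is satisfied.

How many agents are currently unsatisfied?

Row 1: (1,1)% 0/2 unhappy · (1,2)@ 2/3 unhappy · (1,3)@ 1/2 unhappy · (1,5)@ 1/1 ok · (1,6)@ 2/2 ok
Row 2: (2,1)@ 2/3 unhappy · (2,2)@ 2/3 unhappy · (2,3)% 1/3 unhappy · (2,4)% 1/2 unhappy · (2,6)@ 2/3 unhappy · (2,7)@ 2/2 ok
Row 3: (3,1)@ 2/2 ok · (3,4)@ 1/2 unhappy · (3,5)@ 2/3 unhappy · (3,6)% 0/3 unhappy · (3,7)@ 1/2 unhappy
Row 4: (4,1)@ 3/3 ok · (4,2)@ 2/2 ok · (4,3)@ 1/1 ok · (4,5)@ 1/1 ok
Row 5: (5,1)@ 1/2 unhappy · (5,4)% 0/1 unhappy · (5,6)@ 0/1 unhappy · (5,7)% 1/2 unhappy
Row 6: (6,1)% 0/1 unhappy · (6,4)@ 0/1 unhappy · (6,7)% 1/1 ok
Unsatisfied: (1,1), (1,2), (1,3), (2,1), (2,2), (2,3), (2,4), (2,6), (3,4), (3,5), (3,6), (3,7), (5,1), (5,4), (5,6), (5,7), (6,1), (6,4) — 18 in total.

18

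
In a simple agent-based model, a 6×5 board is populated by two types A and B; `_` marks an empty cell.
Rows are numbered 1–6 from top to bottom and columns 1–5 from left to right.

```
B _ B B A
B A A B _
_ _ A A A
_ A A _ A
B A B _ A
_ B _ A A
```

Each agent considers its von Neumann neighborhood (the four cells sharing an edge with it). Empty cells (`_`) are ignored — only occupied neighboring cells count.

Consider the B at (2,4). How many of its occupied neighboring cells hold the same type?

Occupied neighbors of (2,4): (1,4)=B, (3,4)=A, (2,3)=A.
Same type (B): 1 of 3.

1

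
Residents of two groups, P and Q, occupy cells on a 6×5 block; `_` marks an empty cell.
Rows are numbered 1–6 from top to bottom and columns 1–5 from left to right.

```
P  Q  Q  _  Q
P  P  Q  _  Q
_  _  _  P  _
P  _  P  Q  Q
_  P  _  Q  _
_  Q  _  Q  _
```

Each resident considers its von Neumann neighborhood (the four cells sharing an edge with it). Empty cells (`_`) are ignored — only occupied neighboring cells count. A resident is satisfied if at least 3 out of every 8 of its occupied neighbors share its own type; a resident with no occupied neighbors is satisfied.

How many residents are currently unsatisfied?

(1,1)P 1/2 satisfied
(1,2)Q 1/3 not
(1,3)Q 2/2 satisfied
(1,5)Q 1/1 satisfied
(2,1)P 2/2 satisfied
(2,2)P 1/3 not
(2,3)Q 1/2 satisfied
(2,5)Q 1/1 satisfied
(3,4)P 0/1 not
(4,1)P 0/0 satisfied
(4,3)P 0/1 not
(4,4)Q 2/4 satisfied
(4,5)Q 1/1 satisfied
(5,2)P 0/1 not
(5,4)Q 2/2 satisfied
(6,2)Q 0/1 not
(6,4)Q 1/1 satisfied
Unsatisfied: (1,2), (2,2), (3,4), (4,3), (5,2), (6,2) — 6 in total.

6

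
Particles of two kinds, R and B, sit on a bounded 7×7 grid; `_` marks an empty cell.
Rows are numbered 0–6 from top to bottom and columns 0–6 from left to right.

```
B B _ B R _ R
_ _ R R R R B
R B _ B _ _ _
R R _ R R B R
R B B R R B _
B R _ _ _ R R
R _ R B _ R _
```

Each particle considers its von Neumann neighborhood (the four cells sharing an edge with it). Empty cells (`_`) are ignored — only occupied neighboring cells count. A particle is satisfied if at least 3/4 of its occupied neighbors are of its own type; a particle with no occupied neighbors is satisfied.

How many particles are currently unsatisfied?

26

Row 0: (0,0)B 1/1 ✓ · (0,1)B 1/1 ✓ · (0,3)B 0/2 ✗ · (0,4)R 1/2 ✗ · (0,6)R 0/1 ✗
Row 1: (1,2)R 1/1 ✓ · (1,3)R 2/4 ✗ · (1,4)R 3/3 ✓ · (1,5)R 1/2 ✗ · (1,6)B 0/2 ✗
Row 2: (2,0)R 1/2 ✗ · (2,1)B 0/2 ✗ · (2,3)B 0/2 ✗
Row 3: (3,0)R 3/3 ✓ · (3,1)R 1/3 ✗ · (3,3)R 2/3 ✗ · (3,4)R 2/3 ✗ · (3,5)B 1/3 ✗ · (3,6)R 0/1 ✗
Row 4: (4,0)R 1/3 ✗ · (4,1)B 1/4 ✗ · (4,2)B 1/2 ✗ · (4,3)R 2/3 ✗ · (4,4)R 2/3 ✗ · (4,5)B 1/3 ✗
Row 5: (5,0)B 0/3 ✗ · (5,1)R 0/2 ✗ · (5,5)R 2/3 ✗ · (5,6)R 1/1 ✓
Row 6: (6,0)R 0/1 ✗ · (6,2)R 0/1 ✗ · (6,3)B 0/1 ✗ · (6,5)R 1/1 ✓
Unsatisfied: (0,3), (0,4), (0,6), (1,3), (1,5), (1,6), (2,0), (2,1), (2,3), (3,1), (3,3), (3,4), (3,5), (3,6), (4,0), (4,1), (4,2), (4,3), (4,4), (4,5), (5,0), (5,1), (5,5), (6,0), (6,2), (6,3) — 26 in total.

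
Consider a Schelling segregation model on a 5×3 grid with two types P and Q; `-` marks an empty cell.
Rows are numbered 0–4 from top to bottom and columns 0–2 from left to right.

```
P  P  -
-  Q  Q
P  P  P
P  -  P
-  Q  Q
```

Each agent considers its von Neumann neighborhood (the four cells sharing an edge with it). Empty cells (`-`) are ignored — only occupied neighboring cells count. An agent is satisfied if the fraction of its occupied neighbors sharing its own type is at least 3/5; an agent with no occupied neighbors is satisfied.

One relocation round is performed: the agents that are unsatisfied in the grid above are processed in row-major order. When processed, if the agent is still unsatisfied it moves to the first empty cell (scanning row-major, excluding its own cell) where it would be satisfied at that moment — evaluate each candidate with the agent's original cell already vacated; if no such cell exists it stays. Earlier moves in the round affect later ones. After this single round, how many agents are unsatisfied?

Initially unsatisfied (in order): (0,1), (1,1), (1,2), (3,2), (4,2).
  (0,1) → (1,0).
  (1,1) → (0,2).
  (1,2): no empty cell satisfies it; stays.
  (3,2) → (1,1).
  (4,2): now satisfied by earlier moves; stays.
Resulting grid:
P - Q
P P Q
P P P
P - -
- Q Q
Unsatisfied now: (1,2), (2,2).

2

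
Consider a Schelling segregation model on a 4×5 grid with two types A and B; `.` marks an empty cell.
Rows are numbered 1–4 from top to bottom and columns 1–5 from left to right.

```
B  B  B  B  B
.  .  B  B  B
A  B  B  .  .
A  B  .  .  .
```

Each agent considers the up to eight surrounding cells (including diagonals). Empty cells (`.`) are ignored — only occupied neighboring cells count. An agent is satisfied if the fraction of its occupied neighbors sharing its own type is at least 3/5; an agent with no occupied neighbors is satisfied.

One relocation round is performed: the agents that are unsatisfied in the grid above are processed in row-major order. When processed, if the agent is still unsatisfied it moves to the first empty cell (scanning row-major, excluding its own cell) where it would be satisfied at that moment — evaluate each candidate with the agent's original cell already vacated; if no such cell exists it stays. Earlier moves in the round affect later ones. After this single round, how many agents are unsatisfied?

1

Initially unsatisfied (in order): (3,1), (4,1), (4,2).
  (3,1) → (4,5).
  (4,1): no empty cell satisfies it; stays.
  (4,2): now satisfied by earlier moves; stays.
Resulting grid:
B B B B B
. . B B B
. B B . .
A B . . A
Unsatisfied now: (4,1).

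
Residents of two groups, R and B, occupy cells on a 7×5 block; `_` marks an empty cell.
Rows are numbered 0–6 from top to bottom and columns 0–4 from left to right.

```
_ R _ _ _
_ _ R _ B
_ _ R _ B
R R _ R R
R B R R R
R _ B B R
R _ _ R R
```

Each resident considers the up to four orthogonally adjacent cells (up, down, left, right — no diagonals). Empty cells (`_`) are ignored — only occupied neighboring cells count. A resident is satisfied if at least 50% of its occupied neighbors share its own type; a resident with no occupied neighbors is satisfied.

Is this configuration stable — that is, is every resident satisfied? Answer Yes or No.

(0,1)R 0/0 ok
(1,2)R 1/1 ok
(1,4)B 1/1 ok
(2,2)R 1/1 ok
(2,4)B 1/2 ok
(3,0)R 2/2 ok
(3,1)R 1/2 ok
(3,3)R 2/2 ok
(3,4)R 2/3 ok
(4,0)R 2/3 ok
(4,1)B 0/3 unhappy
(4,2)R 1/3 unhappy
(4,3)R 3/4 ok
(4,4)R 3/3 ok
(5,0)R 2/2 ok
(5,2)B 1/2 ok
(5,3)B 1/4 unhappy
(5,4)R 2/3 ok
(6,0)R 1/1 ok
(6,3)R 1/2 ok
(6,4)R 2/2 ok
For instance (4,1) has only 0/3 same-type neighbors, below 1/2.

No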